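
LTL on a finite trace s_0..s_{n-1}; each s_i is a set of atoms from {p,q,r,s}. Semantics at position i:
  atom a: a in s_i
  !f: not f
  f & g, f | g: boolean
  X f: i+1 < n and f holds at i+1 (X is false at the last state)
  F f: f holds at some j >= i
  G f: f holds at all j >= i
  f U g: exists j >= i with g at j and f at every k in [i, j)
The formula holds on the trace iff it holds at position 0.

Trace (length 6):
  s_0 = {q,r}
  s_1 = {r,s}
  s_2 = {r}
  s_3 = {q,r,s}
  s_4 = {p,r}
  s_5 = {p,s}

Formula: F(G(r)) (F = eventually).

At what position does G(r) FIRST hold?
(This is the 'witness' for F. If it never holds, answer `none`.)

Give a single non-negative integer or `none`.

Answer: none

Derivation:
s_0={q,r}: G(r)=False r=True
s_1={r,s}: G(r)=False r=True
s_2={r}: G(r)=False r=True
s_3={q,r,s}: G(r)=False r=True
s_4={p,r}: G(r)=False r=True
s_5={p,s}: G(r)=False r=False
F(G(r)) does not hold (no witness exists).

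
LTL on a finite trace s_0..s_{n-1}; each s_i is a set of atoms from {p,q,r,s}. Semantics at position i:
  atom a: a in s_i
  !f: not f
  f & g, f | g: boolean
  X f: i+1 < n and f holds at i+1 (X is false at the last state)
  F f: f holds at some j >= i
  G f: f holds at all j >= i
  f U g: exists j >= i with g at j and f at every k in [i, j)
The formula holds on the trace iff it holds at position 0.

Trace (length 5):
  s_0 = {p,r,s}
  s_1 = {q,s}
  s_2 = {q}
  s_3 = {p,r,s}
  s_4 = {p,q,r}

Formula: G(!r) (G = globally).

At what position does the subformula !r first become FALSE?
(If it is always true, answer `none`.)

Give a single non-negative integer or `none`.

Answer: 0

Derivation:
s_0={p,r,s}: !r=False r=True
s_1={q,s}: !r=True r=False
s_2={q}: !r=True r=False
s_3={p,r,s}: !r=False r=True
s_4={p,q,r}: !r=False r=True
G(!r) holds globally = False
First violation at position 0.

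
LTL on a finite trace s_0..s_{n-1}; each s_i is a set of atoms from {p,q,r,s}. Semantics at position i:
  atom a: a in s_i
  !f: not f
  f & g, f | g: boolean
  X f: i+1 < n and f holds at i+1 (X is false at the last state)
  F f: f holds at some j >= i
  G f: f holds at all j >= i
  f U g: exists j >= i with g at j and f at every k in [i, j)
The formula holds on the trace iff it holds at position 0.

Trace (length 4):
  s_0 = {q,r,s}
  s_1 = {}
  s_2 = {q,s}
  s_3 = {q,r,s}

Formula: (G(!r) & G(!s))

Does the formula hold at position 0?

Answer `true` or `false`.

Answer: false

Derivation:
s_0={q,r,s}: (G(!r) & G(!s))=False G(!r)=False !r=False r=True G(!s)=False !s=False s=True
s_1={}: (G(!r) & G(!s))=False G(!r)=False !r=True r=False G(!s)=False !s=True s=False
s_2={q,s}: (G(!r) & G(!s))=False G(!r)=False !r=True r=False G(!s)=False !s=False s=True
s_3={q,r,s}: (G(!r) & G(!s))=False G(!r)=False !r=False r=True G(!s)=False !s=False s=True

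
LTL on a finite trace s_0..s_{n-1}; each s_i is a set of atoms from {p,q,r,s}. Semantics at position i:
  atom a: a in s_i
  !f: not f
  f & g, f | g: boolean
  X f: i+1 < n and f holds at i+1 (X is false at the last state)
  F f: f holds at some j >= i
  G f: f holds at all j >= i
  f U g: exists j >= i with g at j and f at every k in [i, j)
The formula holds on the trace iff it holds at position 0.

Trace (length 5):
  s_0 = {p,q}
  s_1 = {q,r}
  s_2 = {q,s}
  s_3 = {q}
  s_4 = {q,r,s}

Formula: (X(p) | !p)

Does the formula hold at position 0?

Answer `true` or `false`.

s_0={p,q}: (X(p) | !p)=False X(p)=False p=True !p=False
s_1={q,r}: (X(p) | !p)=True X(p)=False p=False !p=True
s_2={q,s}: (X(p) | !p)=True X(p)=False p=False !p=True
s_3={q}: (X(p) | !p)=True X(p)=False p=False !p=True
s_4={q,r,s}: (X(p) | !p)=True X(p)=False p=False !p=True

Answer: false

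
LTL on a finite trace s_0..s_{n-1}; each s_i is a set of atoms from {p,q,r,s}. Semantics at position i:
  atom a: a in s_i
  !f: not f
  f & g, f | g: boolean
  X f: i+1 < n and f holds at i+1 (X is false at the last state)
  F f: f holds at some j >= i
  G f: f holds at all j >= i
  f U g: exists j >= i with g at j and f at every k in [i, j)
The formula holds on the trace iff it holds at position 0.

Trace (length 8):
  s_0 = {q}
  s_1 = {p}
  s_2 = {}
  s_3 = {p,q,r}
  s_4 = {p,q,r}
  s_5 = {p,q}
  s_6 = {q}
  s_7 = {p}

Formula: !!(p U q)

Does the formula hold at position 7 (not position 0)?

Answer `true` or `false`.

Answer: false

Derivation:
s_0={q}: !!(p U q)=True !(p U q)=False (p U q)=True p=False q=True
s_1={p}: !!(p U q)=False !(p U q)=True (p U q)=False p=True q=False
s_2={}: !!(p U q)=False !(p U q)=True (p U q)=False p=False q=False
s_3={p,q,r}: !!(p U q)=True !(p U q)=False (p U q)=True p=True q=True
s_4={p,q,r}: !!(p U q)=True !(p U q)=False (p U q)=True p=True q=True
s_5={p,q}: !!(p U q)=True !(p U q)=False (p U q)=True p=True q=True
s_6={q}: !!(p U q)=True !(p U q)=False (p U q)=True p=False q=True
s_7={p}: !!(p U q)=False !(p U q)=True (p U q)=False p=True q=False
Evaluating at position 7: result = False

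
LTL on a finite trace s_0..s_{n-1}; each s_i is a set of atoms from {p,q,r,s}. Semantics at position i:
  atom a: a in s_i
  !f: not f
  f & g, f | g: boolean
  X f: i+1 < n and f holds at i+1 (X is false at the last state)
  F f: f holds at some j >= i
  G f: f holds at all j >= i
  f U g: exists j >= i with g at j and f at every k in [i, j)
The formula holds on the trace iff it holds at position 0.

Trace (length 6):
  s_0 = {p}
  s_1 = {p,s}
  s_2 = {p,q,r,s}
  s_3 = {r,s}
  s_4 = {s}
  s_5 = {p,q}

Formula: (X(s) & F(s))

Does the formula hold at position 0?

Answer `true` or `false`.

Answer: true

Derivation:
s_0={p}: (X(s) & F(s))=True X(s)=True s=False F(s)=True
s_1={p,s}: (X(s) & F(s))=True X(s)=True s=True F(s)=True
s_2={p,q,r,s}: (X(s) & F(s))=True X(s)=True s=True F(s)=True
s_3={r,s}: (X(s) & F(s))=True X(s)=True s=True F(s)=True
s_4={s}: (X(s) & F(s))=False X(s)=False s=True F(s)=True
s_5={p,q}: (X(s) & F(s))=False X(s)=False s=False F(s)=False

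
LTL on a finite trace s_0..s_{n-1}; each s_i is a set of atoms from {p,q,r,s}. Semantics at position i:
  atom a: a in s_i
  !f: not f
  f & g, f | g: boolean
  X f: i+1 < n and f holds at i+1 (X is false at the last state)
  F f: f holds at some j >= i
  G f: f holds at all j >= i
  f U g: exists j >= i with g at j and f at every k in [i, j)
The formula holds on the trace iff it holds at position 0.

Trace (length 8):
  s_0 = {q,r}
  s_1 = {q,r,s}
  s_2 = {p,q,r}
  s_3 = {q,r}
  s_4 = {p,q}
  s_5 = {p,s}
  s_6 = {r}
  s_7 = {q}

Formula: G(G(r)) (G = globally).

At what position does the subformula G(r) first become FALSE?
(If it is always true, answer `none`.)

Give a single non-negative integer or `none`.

s_0={q,r}: G(r)=False r=True
s_1={q,r,s}: G(r)=False r=True
s_2={p,q,r}: G(r)=False r=True
s_3={q,r}: G(r)=False r=True
s_4={p,q}: G(r)=False r=False
s_5={p,s}: G(r)=False r=False
s_6={r}: G(r)=False r=True
s_7={q}: G(r)=False r=False
G(G(r)) holds globally = False
First violation at position 0.

Answer: 0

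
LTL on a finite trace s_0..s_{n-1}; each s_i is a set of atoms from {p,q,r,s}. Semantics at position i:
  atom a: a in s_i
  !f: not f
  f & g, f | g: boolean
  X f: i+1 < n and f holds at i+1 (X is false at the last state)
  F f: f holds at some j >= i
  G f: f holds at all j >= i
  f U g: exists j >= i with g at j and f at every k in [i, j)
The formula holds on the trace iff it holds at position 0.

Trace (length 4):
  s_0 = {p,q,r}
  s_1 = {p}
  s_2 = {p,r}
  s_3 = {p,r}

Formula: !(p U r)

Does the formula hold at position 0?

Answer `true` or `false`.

Answer: false

Derivation:
s_0={p,q,r}: !(p U r)=False (p U r)=True p=True r=True
s_1={p}: !(p U r)=False (p U r)=True p=True r=False
s_2={p,r}: !(p U r)=False (p U r)=True p=True r=True
s_3={p,r}: !(p U r)=False (p U r)=True p=True r=True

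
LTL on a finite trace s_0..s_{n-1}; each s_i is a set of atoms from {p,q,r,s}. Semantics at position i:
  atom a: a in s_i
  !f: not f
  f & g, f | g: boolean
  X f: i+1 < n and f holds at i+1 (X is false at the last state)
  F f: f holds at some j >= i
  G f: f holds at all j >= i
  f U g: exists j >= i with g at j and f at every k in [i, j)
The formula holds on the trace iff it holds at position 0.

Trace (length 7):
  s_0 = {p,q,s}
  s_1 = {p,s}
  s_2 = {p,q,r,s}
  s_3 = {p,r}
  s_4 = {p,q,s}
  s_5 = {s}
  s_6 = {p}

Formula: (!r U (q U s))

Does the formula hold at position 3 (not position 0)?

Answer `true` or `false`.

Answer: false

Derivation:
s_0={p,q,s}: (!r U (q U s))=True !r=True r=False (q U s)=True q=True s=True
s_1={p,s}: (!r U (q U s))=True !r=True r=False (q U s)=True q=False s=True
s_2={p,q,r,s}: (!r U (q U s))=True !r=False r=True (q U s)=True q=True s=True
s_3={p,r}: (!r U (q U s))=False !r=False r=True (q U s)=False q=False s=False
s_4={p,q,s}: (!r U (q U s))=True !r=True r=False (q U s)=True q=True s=True
s_5={s}: (!r U (q U s))=True !r=True r=False (q U s)=True q=False s=True
s_6={p}: (!r U (q U s))=False !r=True r=False (q U s)=False q=False s=False
Evaluating at position 3: result = False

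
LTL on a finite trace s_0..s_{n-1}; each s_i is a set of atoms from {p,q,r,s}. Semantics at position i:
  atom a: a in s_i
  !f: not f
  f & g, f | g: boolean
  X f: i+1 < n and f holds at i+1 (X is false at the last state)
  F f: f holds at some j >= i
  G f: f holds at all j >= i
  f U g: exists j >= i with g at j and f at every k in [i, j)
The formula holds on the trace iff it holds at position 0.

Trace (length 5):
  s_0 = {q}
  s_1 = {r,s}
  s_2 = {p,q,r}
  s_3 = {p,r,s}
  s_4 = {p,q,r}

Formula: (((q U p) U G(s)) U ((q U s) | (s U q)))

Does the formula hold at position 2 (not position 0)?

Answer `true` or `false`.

s_0={q}: (((q U p) U G(s)) U ((q U s) | (s U q)))=True ((q U p) U G(s))=False (q U p)=False q=True p=False G(s)=False s=False ((q U s) | (s U q))=True (q U s)=True (s U q)=True
s_1={r,s}: (((q U p) U G(s)) U ((q U s) | (s U q)))=True ((q U p) U G(s))=False (q U p)=False q=False p=False G(s)=False s=True ((q U s) | (s U q))=True (q U s)=True (s U q)=True
s_2={p,q,r}: (((q U p) U G(s)) U ((q U s) | (s U q)))=True ((q U p) U G(s))=False (q U p)=True q=True p=True G(s)=False s=False ((q U s) | (s U q))=True (q U s)=True (s U q)=True
s_3={p,r,s}: (((q U p) U G(s)) U ((q U s) | (s U q)))=True ((q U p) U G(s))=False (q U p)=True q=False p=True G(s)=False s=True ((q U s) | (s U q))=True (q U s)=True (s U q)=True
s_4={p,q,r}: (((q U p) U G(s)) U ((q U s) | (s U q)))=True ((q U p) U G(s))=False (q U p)=True q=True p=True G(s)=False s=False ((q U s) | (s U q))=True (q U s)=False (s U q)=True
Evaluating at position 2: result = True

Answer: true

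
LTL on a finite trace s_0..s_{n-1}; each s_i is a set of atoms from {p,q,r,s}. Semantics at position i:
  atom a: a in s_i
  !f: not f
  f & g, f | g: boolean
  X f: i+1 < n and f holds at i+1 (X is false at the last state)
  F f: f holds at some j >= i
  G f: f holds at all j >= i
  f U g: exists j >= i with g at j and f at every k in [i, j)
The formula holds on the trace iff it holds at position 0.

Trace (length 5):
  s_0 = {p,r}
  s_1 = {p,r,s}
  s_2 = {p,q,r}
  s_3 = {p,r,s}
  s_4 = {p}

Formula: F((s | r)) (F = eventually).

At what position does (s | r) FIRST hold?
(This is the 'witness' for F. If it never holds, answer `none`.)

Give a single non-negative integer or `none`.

Answer: 0

Derivation:
s_0={p,r}: (s | r)=True s=False r=True
s_1={p,r,s}: (s | r)=True s=True r=True
s_2={p,q,r}: (s | r)=True s=False r=True
s_3={p,r,s}: (s | r)=True s=True r=True
s_4={p}: (s | r)=False s=False r=False
F((s | r)) holds; first witness at position 0.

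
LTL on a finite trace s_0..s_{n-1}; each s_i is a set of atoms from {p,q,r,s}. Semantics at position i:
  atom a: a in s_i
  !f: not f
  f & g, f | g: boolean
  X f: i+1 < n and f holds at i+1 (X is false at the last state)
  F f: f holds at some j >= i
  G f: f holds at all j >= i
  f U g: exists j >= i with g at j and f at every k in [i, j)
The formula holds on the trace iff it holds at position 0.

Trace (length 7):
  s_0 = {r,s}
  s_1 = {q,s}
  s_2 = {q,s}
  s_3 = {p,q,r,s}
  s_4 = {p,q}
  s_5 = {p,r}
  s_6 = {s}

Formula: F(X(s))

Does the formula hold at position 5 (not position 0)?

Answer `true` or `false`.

Answer: true

Derivation:
s_0={r,s}: F(X(s))=True X(s)=True s=True
s_1={q,s}: F(X(s))=True X(s)=True s=True
s_2={q,s}: F(X(s))=True X(s)=True s=True
s_3={p,q,r,s}: F(X(s))=True X(s)=False s=True
s_4={p,q}: F(X(s))=True X(s)=False s=False
s_5={p,r}: F(X(s))=True X(s)=True s=False
s_6={s}: F(X(s))=False X(s)=False s=True
Evaluating at position 5: result = True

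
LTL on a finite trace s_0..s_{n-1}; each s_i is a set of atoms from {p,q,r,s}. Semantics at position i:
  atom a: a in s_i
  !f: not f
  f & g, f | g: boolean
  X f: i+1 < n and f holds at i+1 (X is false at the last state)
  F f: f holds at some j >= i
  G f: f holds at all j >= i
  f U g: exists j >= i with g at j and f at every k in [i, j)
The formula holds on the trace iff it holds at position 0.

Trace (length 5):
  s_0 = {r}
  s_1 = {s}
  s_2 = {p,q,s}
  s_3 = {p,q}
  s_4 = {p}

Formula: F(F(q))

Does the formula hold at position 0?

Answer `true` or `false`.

s_0={r}: F(F(q))=True F(q)=True q=False
s_1={s}: F(F(q))=True F(q)=True q=False
s_2={p,q,s}: F(F(q))=True F(q)=True q=True
s_3={p,q}: F(F(q))=True F(q)=True q=True
s_4={p}: F(F(q))=False F(q)=False q=False

Answer: true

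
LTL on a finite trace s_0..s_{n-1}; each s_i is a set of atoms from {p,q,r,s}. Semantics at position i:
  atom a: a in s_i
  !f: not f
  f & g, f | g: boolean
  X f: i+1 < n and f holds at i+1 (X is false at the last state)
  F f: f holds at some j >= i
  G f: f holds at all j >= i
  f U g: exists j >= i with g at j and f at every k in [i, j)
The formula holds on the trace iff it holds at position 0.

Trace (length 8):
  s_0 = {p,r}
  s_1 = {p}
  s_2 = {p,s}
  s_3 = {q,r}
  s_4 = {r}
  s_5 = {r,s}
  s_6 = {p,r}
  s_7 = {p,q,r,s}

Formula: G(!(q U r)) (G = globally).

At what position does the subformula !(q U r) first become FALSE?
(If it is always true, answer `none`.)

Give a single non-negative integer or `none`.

Answer: 0

Derivation:
s_0={p,r}: !(q U r)=False (q U r)=True q=False r=True
s_1={p}: !(q U r)=True (q U r)=False q=False r=False
s_2={p,s}: !(q U r)=True (q U r)=False q=False r=False
s_3={q,r}: !(q U r)=False (q U r)=True q=True r=True
s_4={r}: !(q U r)=False (q U r)=True q=False r=True
s_5={r,s}: !(q U r)=False (q U r)=True q=False r=True
s_6={p,r}: !(q U r)=False (q U r)=True q=False r=True
s_7={p,q,r,s}: !(q U r)=False (q U r)=True q=True r=True
G(!(q U r)) holds globally = False
First violation at position 0.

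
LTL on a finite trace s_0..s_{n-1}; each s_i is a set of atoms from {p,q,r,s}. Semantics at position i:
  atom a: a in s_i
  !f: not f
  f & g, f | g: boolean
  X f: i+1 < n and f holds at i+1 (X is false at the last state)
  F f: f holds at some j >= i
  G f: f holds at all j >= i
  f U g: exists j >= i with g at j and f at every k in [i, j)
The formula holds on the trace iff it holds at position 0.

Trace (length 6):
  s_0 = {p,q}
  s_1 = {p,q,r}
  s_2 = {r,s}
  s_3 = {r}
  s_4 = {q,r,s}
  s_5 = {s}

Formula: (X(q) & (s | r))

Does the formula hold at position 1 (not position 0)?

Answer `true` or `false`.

Answer: false

Derivation:
s_0={p,q}: (X(q) & (s | r))=False X(q)=True q=True (s | r)=False s=False r=False
s_1={p,q,r}: (X(q) & (s | r))=False X(q)=False q=True (s | r)=True s=False r=True
s_2={r,s}: (X(q) & (s | r))=False X(q)=False q=False (s | r)=True s=True r=True
s_3={r}: (X(q) & (s | r))=True X(q)=True q=False (s | r)=True s=False r=True
s_4={q,r,s}: (X(q) & (s | r))=False X(q)=False q=True (s | r)=True s=True r=True
s_5={s}: (X(q) & (s | r))=False X(q)=False q=False (s | r)=True s=True r=False
Evaluating at position 1: result = False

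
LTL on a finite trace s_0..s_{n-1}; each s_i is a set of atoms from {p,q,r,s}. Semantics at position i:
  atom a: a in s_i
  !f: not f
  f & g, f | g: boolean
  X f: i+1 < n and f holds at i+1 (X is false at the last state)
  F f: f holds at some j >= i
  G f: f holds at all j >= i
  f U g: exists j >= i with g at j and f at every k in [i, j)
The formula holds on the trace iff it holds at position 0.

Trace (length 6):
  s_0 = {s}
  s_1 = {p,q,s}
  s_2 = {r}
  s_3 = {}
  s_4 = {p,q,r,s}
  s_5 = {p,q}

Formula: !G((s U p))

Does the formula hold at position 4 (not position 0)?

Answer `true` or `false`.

s_0={s}: !G((s U p))=True G((s U p))=False (s U p)=True s=True p=False
s_1={p,q,s}: !G((s U p))=True G((s U p))=False (s U p)=True s=True p=True
s_2={r}: !G((s U p))=True G((s U p))=False (s U p)=False s=False p=False
s_3={}: !G((s U p))=True G((s U p))=False (s U p)=False s=False p=False
s_4={p,q,r,s}: !G((s U p))=False G((s U p))=True (s U p)=True s=True p=True
s_5={p,q}: !G((s U p))=False G((s U p))=True (s U p)=True s=False p=True
Evaluating at position 4: result = False

Answer: false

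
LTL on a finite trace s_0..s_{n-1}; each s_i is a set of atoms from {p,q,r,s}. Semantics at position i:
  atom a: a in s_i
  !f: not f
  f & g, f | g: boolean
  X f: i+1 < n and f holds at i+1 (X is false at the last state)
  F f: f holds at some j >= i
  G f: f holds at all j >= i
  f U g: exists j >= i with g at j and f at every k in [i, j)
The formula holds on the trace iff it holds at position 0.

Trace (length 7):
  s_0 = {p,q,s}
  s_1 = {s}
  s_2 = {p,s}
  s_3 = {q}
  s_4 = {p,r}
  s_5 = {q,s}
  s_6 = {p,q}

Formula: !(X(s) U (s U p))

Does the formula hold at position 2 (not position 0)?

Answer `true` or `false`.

s_0={p,q,s}: !(X(s) U (s U p))=False (X(s) U (s U p))=True X(s)=True s=True (s U p)=True p=True
s_1={s}: !(X(s) U (s U p))=False (X(s) U (s U p))=True X(s)=True s=True (s U p)=True p=False
s_2={p,s}: !(X(s) U (s U p))=False (X(s) U (s U p))=True X(s)=False s=True (s U p)=True p=True
s_3={q}: !(X(s) U (s U p))=True (X(s) U (s U p))=False X(s)=False s=False (s U p)=False p=False
s_4={p,r}: !(X(s) U (s U p))=False (X(s) U (s U p))=True X(s)=True s=False (s U p)=True p=True
s_5={q,s}: !(X(s) U (s U p))=False (X(s) U (s U p))=True X(s)=False s=True (s U p)=True p=False
s_6={p,q}: !(X(s) U (s U p))=False (X(s) U (s U p))=True X(s)=False s=False (s U p)=True p=True
Evaluating at position 2: result = False

Answer: false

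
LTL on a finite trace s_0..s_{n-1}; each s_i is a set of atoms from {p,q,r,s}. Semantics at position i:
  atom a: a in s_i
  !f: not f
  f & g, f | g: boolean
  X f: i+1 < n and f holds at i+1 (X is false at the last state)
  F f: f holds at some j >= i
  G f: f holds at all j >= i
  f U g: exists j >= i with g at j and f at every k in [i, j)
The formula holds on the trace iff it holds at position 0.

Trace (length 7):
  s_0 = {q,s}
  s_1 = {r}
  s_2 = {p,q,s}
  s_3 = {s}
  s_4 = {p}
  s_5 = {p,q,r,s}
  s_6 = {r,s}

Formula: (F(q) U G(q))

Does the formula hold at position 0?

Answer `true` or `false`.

Answer: false

Derivation:
s_0={q,s}: (F(q) U G(q))=False F(q)=True q=True G(q)=False
s_1={r}: (F(q) U G(q))=False F(q)=True q=False G(q)=False
s_2={p,q,s}: (F(q) U G(q))=False F(q)=True q=True G(q)=False
s_3={s}: (F(q) U G(q))=False F(q)=True q=False G(q)=False
s_4={p}: (F(q) U G(q))=False F(q)=True q=False G(q)=False
s_5={p,q,r,s}: (F(q) U G(q))=False F(q)=True q=True G(q)=False
s_6={r,s}: (F(q) U G(q))=False F(q)=False q=False G(q)=False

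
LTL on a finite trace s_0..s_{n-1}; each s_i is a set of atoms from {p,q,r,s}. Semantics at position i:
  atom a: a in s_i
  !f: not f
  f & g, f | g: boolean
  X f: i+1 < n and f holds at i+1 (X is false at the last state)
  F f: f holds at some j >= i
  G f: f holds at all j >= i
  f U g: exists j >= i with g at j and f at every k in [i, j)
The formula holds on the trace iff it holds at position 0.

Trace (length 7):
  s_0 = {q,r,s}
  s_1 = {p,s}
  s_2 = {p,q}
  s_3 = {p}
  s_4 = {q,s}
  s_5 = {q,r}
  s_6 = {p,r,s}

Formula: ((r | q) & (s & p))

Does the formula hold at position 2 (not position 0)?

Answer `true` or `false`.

Answer: false

Derivation:
s_0={q,r,s}: ((r | q) & (s & p))=False (r | q)=True r=True q=True (s & p)=False s=True p=False
s_1={p,s}: ((r | q) & (s & p))=False (r | q)=False r=False q=False (s & p)=True s=True p=True
s_2={p,q}: ((r | q) & (s & p))=False (r | q)=True r=False q=True (s & p)=False s=False p=True
s_3={p}: ((r | q) & (s & p))=False (r | q)=False r=False q=False (s & p)=False s=False p=True
s_4={q,s}: ((r | q) & (s & p))=False (r | q)=True r=False q=True (s & p)=False s=True p=False
s_5={q,r}: ((r | q) & (s & p))=False (r | q)=True r=True q=True (s & p)=False s=False p=False
s_6={p,r,s}: ((r | q) & (s & p))=True (r | q)=True r=True q=False (s & p)=True s=True p=True
Evaluating at position 2: result = False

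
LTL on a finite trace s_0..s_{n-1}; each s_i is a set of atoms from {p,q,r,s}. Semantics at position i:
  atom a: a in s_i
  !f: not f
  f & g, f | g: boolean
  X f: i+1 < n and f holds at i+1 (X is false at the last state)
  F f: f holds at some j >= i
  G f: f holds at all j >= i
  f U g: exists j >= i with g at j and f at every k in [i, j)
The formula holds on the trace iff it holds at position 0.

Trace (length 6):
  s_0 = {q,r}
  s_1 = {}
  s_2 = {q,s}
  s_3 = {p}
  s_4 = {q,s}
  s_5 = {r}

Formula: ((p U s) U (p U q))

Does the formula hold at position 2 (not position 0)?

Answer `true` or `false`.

s_0={q,r}: ((p U s) U (p U q))=True (p U s)=False p=False s=False (p U q)=True q=True
s_1={}: ((p U s) U (p U q))=False (p U s)=False p=False s=False (p U q)=False q=False
s_2={q,s}: ((p U s) U (p U q))=True (p U s)=True p=False s=True (p U q)=True q=True
s_3={p}: ((p U s) U (p U q))=True (p U s)=True p=True s=False (p U q)=True q=False
s_4={q,s}: ((p U s) U (p U q))=True (p U s)=True p=False s=True (p U q)=True q=True
s_5={r}: ((p U s) U (p U q))=False (p U s)=False p=False s=False (p U q)=False q=False
Evaluating at position 2: result = True

Answer: true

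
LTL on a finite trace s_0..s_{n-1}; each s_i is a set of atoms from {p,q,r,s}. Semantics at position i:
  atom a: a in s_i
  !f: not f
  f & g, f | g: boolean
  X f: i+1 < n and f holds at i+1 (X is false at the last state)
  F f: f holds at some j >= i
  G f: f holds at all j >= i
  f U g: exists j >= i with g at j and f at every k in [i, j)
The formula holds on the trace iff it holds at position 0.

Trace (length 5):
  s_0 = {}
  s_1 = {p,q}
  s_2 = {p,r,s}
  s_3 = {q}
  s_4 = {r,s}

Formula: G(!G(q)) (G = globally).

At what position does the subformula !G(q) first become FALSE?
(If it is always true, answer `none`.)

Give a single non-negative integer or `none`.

s_0={}: !G(q)=True G(q)=False q=False
s_1={p,q}: !G(q)=True G(q)=False q=True
s_2={p,r,s}: !G(q)=True G(q)=False q=False
s_3={q}: !G(q)=True G(q)=False q=True
s_4={r,s}: !G(q)=True G(q)=False q=False
G(!G(q)) holds globally = True
No violation — formula holds at every position.

Answer: none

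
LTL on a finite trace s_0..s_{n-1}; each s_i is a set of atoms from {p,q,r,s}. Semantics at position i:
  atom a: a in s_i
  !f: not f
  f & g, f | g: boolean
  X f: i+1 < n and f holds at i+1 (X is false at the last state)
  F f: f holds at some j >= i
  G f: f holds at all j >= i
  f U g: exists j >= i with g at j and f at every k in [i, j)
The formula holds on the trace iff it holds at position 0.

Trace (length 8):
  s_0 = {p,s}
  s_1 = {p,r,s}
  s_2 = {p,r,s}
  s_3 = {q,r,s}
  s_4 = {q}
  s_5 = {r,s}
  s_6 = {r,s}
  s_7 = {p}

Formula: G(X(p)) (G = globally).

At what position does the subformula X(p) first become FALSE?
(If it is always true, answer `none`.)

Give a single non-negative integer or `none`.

Answer: 2

Derivation:
s_0={p,s}: X(p)=True p=True
s_1={p,r,s}: X(p)=True p=True
s_2={p,r,s}: X(p)=False p=True
s_3={q,r,s}: X(p)=False p=False
s_4={q}: X(p)=False p=False
s_5={r,s}: X(p)=False p=False
s_6={r,s}: X(p)=True p=False
s_7={p}: X(p)=False p=True
G(X(p)) holds globally = False
First violation at position 2.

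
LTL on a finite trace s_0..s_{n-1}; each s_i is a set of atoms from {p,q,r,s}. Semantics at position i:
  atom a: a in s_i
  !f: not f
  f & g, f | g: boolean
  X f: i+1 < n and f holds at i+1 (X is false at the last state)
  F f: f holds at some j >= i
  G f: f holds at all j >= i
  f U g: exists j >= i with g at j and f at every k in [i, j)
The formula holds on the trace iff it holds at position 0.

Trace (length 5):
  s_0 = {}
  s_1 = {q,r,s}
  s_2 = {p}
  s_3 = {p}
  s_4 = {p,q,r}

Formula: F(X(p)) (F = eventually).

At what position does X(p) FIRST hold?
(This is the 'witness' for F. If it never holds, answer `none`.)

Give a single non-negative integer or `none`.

Answer: 1

Derivation:
s_0={}: X(p)=False p=False
s_1={q,r,s}: X(p)=True p=False
s_2={p}: X(p)=True p=True
s_3={p}: X(p)=True p=True
s_4={p,q,r}: X(p)=False p=True
F(X(p)) holds; first witness at position 1.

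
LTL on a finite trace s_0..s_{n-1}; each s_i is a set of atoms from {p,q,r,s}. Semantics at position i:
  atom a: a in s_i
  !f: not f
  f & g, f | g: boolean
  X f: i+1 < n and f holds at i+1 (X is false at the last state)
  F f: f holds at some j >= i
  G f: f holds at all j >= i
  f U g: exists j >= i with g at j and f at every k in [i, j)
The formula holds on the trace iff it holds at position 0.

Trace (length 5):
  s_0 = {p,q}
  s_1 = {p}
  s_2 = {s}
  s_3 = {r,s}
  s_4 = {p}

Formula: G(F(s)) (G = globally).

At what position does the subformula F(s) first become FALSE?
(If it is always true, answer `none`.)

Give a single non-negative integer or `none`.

Answer: 4

Derivation:
s_0={p,q}: F(s)=True s=False
s_1={p}: F(s)=True s=False
s_2={s}: F(s)=True s=True
s_3={r,s}: F(s)=True s=True
s_4={p}: F(s)=False s=False
G(F(s)) holds globally = False
First violation at position 4.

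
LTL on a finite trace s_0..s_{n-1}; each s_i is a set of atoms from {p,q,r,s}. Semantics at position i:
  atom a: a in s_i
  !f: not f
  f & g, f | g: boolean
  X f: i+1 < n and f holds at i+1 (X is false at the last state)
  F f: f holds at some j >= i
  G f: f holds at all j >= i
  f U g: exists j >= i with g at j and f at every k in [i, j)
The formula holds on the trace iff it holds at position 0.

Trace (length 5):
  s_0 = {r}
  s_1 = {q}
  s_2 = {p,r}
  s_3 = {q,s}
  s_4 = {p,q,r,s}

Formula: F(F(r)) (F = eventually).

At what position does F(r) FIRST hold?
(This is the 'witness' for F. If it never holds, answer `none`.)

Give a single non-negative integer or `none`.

s_0={r}: F(r)=True r=True
s_1={q}: F(r)=True r=False
s_2={p,r}: F(r)=True r=True
s_3={q,s}: F(r)=True r=False
s_4={p,q,r,s}: F(r)=True r=True
F(F(r)) holds; first witness at position 0.

Answer: 0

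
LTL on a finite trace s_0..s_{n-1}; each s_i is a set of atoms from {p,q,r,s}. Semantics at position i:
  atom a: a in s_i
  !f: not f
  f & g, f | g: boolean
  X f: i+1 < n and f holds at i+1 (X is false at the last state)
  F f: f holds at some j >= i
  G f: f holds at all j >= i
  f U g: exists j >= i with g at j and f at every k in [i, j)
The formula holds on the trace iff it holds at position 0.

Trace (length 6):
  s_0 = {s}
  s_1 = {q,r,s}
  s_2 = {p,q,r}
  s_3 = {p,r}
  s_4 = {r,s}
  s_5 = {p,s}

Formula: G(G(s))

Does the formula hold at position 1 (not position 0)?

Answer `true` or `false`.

s_0={s}: G(G(s))=False G(s)=False s=True
s_1={q,r,s}: G(G(s))=False G(s)=False s=True
s_2={p,q,r}: G(G(s))=False G(s)=False s=False
s_3={p,r}: G(G(s))=False G(s)=False s=False
s_4={r,s}: G(G(s))=True G(s)=True s=True
s_5={p,s}: G(G(s))=True G(s)=True s=True
Evaluating at position 1: result = False

Answer: false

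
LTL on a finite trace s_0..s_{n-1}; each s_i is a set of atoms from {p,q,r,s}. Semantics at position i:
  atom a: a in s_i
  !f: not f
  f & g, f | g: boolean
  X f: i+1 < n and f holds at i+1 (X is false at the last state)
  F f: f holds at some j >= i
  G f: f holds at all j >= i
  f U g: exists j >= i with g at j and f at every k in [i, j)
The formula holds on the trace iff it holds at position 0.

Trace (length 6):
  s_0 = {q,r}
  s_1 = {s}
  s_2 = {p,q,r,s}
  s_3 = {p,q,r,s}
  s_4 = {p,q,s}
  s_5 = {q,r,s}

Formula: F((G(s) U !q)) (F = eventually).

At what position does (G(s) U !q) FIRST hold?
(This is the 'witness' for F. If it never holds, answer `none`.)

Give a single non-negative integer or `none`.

s_0={q,r}: (G(s) U !q)=False G(s)=False s=False !q=False q=True
s_1={s}: (G(s) U !q)=True G(s)=True s=True !q=True q=False
s_2={p,q,r,s}: (G(s) U !q)=False G(s)=True s=True !q=False q=True
s_3={p,q,r,s}: (G(s) U !q)=False G(s)=True s=True !q=False q=True
s_4={p,q,s}: (G(s) U !q)=False G(s)=True s=True !q=False q=True
s_5={q,r,s}: (G(s) U !q)=False G(s)=True s=True !q=False q=True
F((G(s) U !q)) holds; first witness at position 1.

Answer: 1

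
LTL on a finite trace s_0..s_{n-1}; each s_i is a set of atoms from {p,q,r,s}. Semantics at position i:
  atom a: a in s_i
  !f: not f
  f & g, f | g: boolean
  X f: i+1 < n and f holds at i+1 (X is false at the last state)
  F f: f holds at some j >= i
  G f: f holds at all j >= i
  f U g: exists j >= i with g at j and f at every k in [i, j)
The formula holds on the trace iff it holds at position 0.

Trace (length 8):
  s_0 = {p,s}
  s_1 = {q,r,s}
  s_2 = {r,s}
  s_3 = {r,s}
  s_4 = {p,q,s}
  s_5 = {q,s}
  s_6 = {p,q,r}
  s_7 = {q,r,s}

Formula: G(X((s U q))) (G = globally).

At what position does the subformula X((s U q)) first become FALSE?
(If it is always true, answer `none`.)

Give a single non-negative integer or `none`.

s_0={p,s}: X((s U q))=True (s U q)=True s=True q=False
s_1={q,r,s}: X((s U q))=True (s U q)=True s=True q=True
s_2={r,s}: X((s U q))=True (s U q)=True s=True q=False
s_3={r,s}: X((s U q))=True (s U q)=True s=True q=False
s_4={p,q,s}: X((s U q))=True (s U q)=True s=True q=True
s_5={q,s}: X((s U q))=True (s U q)=True s=True q=True
s_6={p,q,r}: X((s U q))=True (s U q)=True s=False q=True
s_7={q,r,s}: X((s U q))=False (s U q)=True s=True q=True
G(X((s U q))) holds globally = False
First violation at position 7.

Answer: 7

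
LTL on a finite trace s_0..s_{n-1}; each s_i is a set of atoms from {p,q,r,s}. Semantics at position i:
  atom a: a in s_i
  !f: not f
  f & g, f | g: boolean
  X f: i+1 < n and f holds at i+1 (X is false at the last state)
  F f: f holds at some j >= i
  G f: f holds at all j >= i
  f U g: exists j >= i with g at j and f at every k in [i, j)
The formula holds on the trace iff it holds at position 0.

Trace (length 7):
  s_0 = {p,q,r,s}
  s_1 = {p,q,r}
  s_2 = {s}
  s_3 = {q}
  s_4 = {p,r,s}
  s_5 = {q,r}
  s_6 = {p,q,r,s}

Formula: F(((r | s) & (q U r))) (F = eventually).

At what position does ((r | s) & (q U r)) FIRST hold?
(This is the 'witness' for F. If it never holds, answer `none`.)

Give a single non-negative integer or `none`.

Answer: 0

Derivation:
s_0={p,q,r,s}: ((r | s) & (q U r))=True (r | s)=True r=True s=True (q U r)=True q=True
s_1={p,q,r}: ((r | s) & (q U r))=True (r | s)=True r=True s=False (q U r)=True q=True
s_2={s}: ((r | s) & (q U r))=False (r | s)=True r=False s=True (q U r)=False q=False
s_3={q}: ((r | s) & (q U r))=False (r | s)=False r=False s=False (q U r)=True q=True
s_4={p,r,s}: ((r | s) & (q U r))=True (r | s)=True r=True s=True (q U r)=True q=False
s_5={q,r}: ((r | s) & (q U r))=True (r | s)=True r=True s=False (q U r)=True q=True
s_6={p,q,r,s}: ((r | s) & (q U r))=True (r | s)=True r=True s=True (q U r)=True q=True
F(((r | s) & (q U r))) holds; first witness at position 0.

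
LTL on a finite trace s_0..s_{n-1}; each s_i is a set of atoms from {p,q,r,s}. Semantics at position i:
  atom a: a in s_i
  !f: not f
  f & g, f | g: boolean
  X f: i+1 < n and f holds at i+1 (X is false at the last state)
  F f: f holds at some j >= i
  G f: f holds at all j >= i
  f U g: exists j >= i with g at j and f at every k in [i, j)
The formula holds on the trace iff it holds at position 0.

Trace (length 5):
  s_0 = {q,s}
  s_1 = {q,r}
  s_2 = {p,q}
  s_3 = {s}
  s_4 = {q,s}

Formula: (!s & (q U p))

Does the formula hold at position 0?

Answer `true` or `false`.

Answer: false

Derivation:
s_0={q,s}: (!s & (q U p))=False !s=False s=True (q U p)=True q=True p=False
s_1={q,r}: (!s & (q U p))=True !s=True s=False (q U p)=True q=True p=False
s_2={p,q}: (!s & (q U p))=True !s=True s=False (q U p)=True q=True p=True
s_3={s}: (!s & (q U p))=False !s=False s=True (q U p)=False q=False p=False
s_4={q,s}: (!s & (q U p))=False !s=False s=True (q U p)=False q=True p=False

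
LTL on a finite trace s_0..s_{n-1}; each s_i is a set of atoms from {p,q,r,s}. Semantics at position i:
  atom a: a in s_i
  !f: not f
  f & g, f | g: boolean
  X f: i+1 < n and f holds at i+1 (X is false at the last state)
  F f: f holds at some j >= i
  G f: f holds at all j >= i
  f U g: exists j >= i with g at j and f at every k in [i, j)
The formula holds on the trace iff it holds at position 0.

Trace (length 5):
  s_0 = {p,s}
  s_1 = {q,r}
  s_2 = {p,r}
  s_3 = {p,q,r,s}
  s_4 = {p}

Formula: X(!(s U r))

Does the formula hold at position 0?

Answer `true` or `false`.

Answer: false

Derivation:
s_0={p,s}: X(!(s U r))=False !(s U r)=False (s U r)=True s=True r=False
s_1={q,r}: X(!(s U r))=False !(s U r)=False (s U r)=True s=False r=True
s_2={p,r}: X(!(s U r))=False !(s U r)=False (s U r)=True s=False r=True
s_3={p,q,r,s}: X(!(s U r))=True !(s U r)=False (s U r)=True s=True r=True
s_4={p}: X(!(s U r))=False !(s U r)=True (s U r)=False s=False r=False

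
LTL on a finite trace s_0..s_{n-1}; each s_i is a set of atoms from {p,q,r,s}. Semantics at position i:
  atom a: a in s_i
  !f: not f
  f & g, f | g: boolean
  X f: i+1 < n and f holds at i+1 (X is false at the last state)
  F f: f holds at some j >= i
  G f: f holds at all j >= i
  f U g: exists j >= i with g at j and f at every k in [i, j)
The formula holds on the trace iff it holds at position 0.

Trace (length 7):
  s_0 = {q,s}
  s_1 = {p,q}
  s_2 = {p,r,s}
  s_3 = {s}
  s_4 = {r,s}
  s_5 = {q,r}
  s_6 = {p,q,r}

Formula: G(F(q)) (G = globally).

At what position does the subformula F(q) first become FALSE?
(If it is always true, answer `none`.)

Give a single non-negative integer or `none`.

Answer: none

Derivation:
s_0={q,s}: F(q)=True q=True
s_1={p,q}: F(q)=True q=True
s_2={p,r,s}: F(q)=True q=False
s_3={s}: F(q)=True q=False
s_4={r,s}: F(q)=True q=False
s_5={q,r}: F(q)=True q=True
s_6={p,q,r}: F(q)=True q=True
G(F(q)) holds globally = True
No violation — formula holds at every position.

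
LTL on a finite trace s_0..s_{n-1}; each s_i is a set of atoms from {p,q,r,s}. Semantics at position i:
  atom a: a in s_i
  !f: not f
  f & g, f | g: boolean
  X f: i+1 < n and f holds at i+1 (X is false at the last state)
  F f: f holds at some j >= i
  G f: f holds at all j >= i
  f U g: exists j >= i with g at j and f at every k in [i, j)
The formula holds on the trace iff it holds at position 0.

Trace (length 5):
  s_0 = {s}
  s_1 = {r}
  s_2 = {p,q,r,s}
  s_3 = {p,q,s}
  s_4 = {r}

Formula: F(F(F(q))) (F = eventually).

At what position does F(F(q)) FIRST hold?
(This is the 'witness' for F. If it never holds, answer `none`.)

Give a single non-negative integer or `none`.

s_0={s}: F(F(q))=True F(q)=True q=False
s_1={r}: F(F(q))=True F(q)=True q=False
s_2={p,q,r,s}: F(F(q))=True F(q)=True q=True
s_3={p,q,s}: F(F(q))=True F(q)=True q=True
s_4={r}: F(F(q))=False F(q)=False q=False
F(F(F(q))) holds; first witness at position 0.

Answer: 0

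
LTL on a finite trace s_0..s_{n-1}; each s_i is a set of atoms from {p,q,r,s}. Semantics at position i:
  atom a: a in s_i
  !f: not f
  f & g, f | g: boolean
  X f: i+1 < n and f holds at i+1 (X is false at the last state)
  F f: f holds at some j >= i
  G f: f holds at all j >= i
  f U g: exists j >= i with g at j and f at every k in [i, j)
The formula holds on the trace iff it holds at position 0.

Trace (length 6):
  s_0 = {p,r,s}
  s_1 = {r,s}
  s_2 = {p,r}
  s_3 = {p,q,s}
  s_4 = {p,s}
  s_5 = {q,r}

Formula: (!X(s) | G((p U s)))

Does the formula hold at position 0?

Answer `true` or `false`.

Answer: false

Derivation:
s_0={p,r,s}: (!X(s) | G((p U s)))=False !X(s)=False X(s)=True s=True G((p U s))=False (p U s)=True p=True
s_1={r,s}: (!X(s) | G((p U s)))=True !X(s)=True X(s)=False s=True G((p U s))=False (p U s)=True p=False
s_2={p,r}: (!X(s) | G((p U s)))=False !X(s)=False X(s)=True s=False G((p U s))=False (p U s)=True p=True
s_3={p,q,s}: (!X(s) | G((p U s)))=False !X(s)=False X(s)=True s=True G((p U s))=False (p U s)=True p=True
s_4={p,s}: (!X(s) | G((p U s)))=True !X(s)=True X(s)=False s=True G((p U s))=False (p U s)=True p=True
s_5={q,r}: (!X(s) | G((p U s)))=True !X(s)=True X(s)=False s=False G((p U s))=False (p U s)=False p=False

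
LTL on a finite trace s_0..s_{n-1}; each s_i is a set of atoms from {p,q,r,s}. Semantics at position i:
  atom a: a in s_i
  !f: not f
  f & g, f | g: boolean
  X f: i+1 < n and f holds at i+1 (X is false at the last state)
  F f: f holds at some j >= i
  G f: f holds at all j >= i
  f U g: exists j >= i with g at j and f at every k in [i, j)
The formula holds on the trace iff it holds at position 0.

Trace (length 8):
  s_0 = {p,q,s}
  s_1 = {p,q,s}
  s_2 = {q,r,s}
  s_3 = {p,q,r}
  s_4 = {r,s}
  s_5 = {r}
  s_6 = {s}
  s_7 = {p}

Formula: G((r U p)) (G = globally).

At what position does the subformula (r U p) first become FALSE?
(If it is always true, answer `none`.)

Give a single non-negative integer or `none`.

s_0={p,q,s}: (r U p)=True r=False p=True
s_1={p,q,s}: (r U p)=True r=False p=True
s_2={q,r,s}: (r U p)=True r=True p=False
s_3={p,q,r}: (r U p)=True r=True p=True
s_4={r,s}: (r U p)=False r=True p=False
s_5={r}: (r U p)=False r=True p=False
s_6={s}: (r U p)=False r=False p=False
s_7={p}: (r U p)=True r=False p=True
G((r U p)) holds globally = False
First violation at position 4.

Answer: 4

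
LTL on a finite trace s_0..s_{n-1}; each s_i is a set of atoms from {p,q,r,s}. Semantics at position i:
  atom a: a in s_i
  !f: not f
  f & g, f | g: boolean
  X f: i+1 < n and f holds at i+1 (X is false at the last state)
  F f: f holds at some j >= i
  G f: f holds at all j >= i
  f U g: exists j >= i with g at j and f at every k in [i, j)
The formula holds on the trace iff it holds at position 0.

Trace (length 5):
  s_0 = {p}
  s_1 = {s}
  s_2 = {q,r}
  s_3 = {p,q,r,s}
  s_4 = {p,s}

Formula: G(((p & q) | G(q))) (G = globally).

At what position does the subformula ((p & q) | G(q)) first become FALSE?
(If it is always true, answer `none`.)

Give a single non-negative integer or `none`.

s_0={p}: ((p & q) | G(q))=False (p & q)=False p=True q=False G(q)=False
s_1={s}: ((p & q) | G(q))=False (p & q)=False p=False q=False G(q)=False
s_2={q,r}: ((p & q) | G(q))=False (p & q)=False p=False q=True G(q)=False
s_3={p,q,r,s}: ((p & q) | G(q))=True (p & q)=True p=True q=True G(q)=False
s_4={p,s}: ((p & q) | G(q))=False (p & q)=False p=True q=False G(q)=False
G(((p & q) | G(q))) holds globally = False
First violation at position 0.

Answer: 0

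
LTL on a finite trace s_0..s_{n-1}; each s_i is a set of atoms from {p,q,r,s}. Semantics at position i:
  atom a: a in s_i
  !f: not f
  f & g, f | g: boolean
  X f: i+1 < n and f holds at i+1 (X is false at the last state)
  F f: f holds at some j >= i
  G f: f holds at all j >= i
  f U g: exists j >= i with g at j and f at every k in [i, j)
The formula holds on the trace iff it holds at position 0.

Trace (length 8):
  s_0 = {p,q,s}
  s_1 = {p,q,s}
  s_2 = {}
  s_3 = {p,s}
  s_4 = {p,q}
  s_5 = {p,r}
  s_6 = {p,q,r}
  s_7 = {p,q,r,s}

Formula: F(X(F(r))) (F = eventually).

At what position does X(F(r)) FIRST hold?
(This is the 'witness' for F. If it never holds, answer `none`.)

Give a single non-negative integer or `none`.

s_0={p,q,s}: X(F(r))=True F(r)=True r=False
s_1={p,q,s}: X(F(r))=True F(r)=True r=False
s_2={}: X(F(r))=True F(r)=True r=False
s_3={p,s}: X(F(r))=True F(r)=True r=False
s_4={p,q}: X(F(r))=True F(r)=True r=False
s_5={p,r}: X(F(r))=True F(r)=True r=True
s_6={p,q,r}: X(F(r))=True F(r)=True r=True
s_7={p,q,r,s}: X(F(r))=False F(r)=True r=True
F(X(F(r))) holds; first witness at position 0.

Answer: 0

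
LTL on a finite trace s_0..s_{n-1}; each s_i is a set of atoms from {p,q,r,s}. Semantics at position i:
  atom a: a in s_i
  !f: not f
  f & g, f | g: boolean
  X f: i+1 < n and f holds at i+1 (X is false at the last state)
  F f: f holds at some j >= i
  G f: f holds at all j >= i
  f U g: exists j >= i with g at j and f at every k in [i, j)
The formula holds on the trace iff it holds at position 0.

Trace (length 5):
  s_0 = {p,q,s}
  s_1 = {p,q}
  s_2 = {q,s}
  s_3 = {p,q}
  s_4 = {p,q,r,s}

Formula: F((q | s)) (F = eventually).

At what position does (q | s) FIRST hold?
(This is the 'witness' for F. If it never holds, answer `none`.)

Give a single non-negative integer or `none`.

s_0={p,q,s}: (q | s)=True q=True s=True
s_1={p,q}: (q | s)=True q=True s=False
s_2={q,s}: (q | s)=True q=True s=True
s_3={p,q}: (q | s)=True q=True s=False
s_4={p,q,r,s}: (q | s)=True q=True s=True
F((q | s)) holds; first witness at position 0.

Answer: 0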